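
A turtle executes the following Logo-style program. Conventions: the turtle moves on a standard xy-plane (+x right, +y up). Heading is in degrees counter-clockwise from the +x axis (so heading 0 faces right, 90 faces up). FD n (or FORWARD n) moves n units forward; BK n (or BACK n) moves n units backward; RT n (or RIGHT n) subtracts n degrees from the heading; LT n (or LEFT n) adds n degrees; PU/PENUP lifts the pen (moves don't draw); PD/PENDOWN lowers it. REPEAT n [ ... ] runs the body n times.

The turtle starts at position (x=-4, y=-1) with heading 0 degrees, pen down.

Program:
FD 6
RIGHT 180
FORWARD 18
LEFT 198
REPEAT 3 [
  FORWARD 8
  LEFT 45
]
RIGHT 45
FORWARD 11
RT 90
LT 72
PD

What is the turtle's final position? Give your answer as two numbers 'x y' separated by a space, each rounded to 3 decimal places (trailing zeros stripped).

Executing turtle program step by step:
Start: pos=(-4,-1), heading=0, pen down
FD 6: (-4,-1) -> (2,-1) [heading=0, draw]
RT 180: heading 0 -> 180
FD 18: (2,-1) -> (-16,-1) [heading=180, draw]
LT 198: heading 180 -> 18
REPEAT 3 [
  -- iteration 1/3 --
  FD 8: (-16,-1) -> (-8.392,1.472) [heading=18, draw]
  LT 45: heading 18 -> 63
  -- iteration 2/3 --
  FD 8: (-8.392,1.472) -> (-4.76,8.6) [heading=63, draw]
  LT 45: heading 63 -> 108
  -- iteration 3/3 --
  FD 8: (-4.76,8.6) -> (-7.232,16.209) [heading=108, draw]
  LT 45: heading 108 -> 153
]
RT 45: heading 153 -> 108
FD 11: (-7.232,16.209) -> (-10.631,26.67) [heading=108, draw]
RT 90: heading 108 -> 18
LT 72: heading 18 -> 90
PD: pen down
Final: pos=(-10.631,26.67), heading=90, 6 segment(s) drawn

Answer: -10.631 26.67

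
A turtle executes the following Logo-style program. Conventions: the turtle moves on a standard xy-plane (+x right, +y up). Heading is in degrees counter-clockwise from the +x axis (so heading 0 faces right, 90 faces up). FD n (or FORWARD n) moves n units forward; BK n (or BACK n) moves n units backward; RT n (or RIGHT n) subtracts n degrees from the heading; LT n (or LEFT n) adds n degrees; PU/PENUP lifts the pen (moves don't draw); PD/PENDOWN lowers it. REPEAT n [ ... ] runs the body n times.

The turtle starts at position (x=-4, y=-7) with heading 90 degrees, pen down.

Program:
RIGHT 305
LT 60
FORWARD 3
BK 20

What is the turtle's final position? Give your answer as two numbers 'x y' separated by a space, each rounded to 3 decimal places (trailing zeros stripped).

Executing turtle program step by step:
Start: pos=(-4,-7), heading=90, pen down
RT 305: heading 90 -> 145
LT 60: heading 145 -> 205
FD 3: (-4,-7) -> (-6.719,-8.268) [heading=205, draw]
BK 20: (-6.719,-8.268) -> (11.407,0.185) [heading=205, draw]
Final: pos=(11.407,0.185), heading=205, 2 segment(s) drawn

Answer: 11.407 0.185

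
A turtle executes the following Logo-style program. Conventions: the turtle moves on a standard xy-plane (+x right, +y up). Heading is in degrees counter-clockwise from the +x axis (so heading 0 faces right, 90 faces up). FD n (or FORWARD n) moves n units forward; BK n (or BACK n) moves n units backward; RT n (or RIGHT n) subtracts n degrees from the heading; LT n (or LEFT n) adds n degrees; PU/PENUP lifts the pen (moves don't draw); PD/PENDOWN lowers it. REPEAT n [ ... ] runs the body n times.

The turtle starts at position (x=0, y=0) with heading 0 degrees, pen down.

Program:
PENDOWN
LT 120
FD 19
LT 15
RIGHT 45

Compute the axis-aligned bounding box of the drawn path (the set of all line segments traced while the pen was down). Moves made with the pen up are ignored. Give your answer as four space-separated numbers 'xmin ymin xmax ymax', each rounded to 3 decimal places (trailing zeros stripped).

Answer: -9.5 0 0 16.454

Derivation:
Executing turtle program step by step:
Start: pos=(0,0), heading=0, pen down
PD: pen down
LT 120: heading 0 -> 120
FD 19: (0,0) -> (-9.5,16.454) [heading=120, draw]
LT 15: heading 120 -> 135
RT 45: heading 135 -> 90
Final: pos=(-9.5,16.454), heading=90, 1 segment(s) drawn

Segment endpoints: x in {-9.5, 0}, y in {0, 16.454}
xmin=-9.5, ymin=0, xmax=0, ymax=16.454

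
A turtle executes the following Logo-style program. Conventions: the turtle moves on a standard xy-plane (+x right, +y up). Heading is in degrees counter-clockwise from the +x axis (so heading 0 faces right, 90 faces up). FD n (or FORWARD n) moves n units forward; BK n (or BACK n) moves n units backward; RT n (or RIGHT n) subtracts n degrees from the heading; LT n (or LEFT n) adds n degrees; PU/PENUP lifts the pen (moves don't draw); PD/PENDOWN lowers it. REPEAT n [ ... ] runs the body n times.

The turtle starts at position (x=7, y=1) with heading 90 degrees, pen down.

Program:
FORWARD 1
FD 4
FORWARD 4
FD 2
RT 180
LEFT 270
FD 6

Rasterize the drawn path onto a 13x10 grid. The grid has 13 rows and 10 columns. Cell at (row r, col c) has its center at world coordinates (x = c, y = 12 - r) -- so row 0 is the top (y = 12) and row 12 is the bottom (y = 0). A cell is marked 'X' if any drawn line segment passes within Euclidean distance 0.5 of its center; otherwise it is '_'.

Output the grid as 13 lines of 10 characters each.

Answer: _XXXXXXX__
_______X__
_______X__
_______X__
_______X__
_______X__
_______X__
_______X__
_______X__
_______X__
_______X__
_______X__
__________

Derivation:
Segment 0: (7,1) -> (7,2)
Segment 1: (7,2) -> (7,6)
Segment 2: (7,6) -> (7,10)
Segment 3: (7,10) -> (7,12)
Segment 4: (7,12) -> (1,12)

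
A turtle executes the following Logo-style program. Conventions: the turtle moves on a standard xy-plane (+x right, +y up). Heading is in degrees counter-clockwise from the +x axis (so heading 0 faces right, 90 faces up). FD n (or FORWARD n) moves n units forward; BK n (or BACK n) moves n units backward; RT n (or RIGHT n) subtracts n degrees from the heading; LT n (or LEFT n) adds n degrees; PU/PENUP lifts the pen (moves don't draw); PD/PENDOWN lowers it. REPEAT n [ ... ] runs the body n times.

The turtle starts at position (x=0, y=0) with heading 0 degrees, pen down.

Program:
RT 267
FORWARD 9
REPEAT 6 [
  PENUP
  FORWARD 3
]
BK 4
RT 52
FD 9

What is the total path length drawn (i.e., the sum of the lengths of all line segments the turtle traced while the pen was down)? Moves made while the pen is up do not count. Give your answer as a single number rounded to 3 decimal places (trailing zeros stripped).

Executing turtle program step by step:
Start: pos=(0,0), heading=0, pen down
RT 267: heading 0 -> 93
FD 9: (0,0) -> (-0.471,8.988) [heading=93, draw]
REPEAT 6 [
  -- iteration 1/6 --
  PU: pen up
  FD 3: (-0.471,8.988) -> (-0.628,11.984) [heading=93, move]
  -- iteration 2/6 --
  PU: pen up
  FD 3: (-0.628,11.984) -> (-0.785,14.979) [heading=93, move]
  -- iteration 3/6 --
  PU: pen up
  FD 3: (-0.785,14.979) -> (-0.942,17.975) [heading=93, move]
  -- iteration 4/6 --
  PU: pen up
  FD 3: (-0.942,17.975) -> (-1.099,20.971) [heading=93, move]
  -- iteration 5/6 --
  PU: pen up
  FD 3: (-1.099,20.971) -> (-1.256,23.967) [heading=93, move]
  -- iteration 6/6 --
  PU: pen up
  FD 3: (-1.256,23.967) -> (-1.413,26.963) [heading=93, move]
]
BK 4: (-1.413,26.963) -> (-1.204,22.968) [heading=93, move]
RT 52: heading 93 -> 41
FD 9: (-1.204,22.968) -> (5.589,28.873) [heading=41, move]
Final: pos=(5.589,28.873), heading=41, 1 segment(s) drawn

Segment lengths:
  seg 1: (0,0) -> (-0.471,8.988), length = 9
Total = 9

Answer: 9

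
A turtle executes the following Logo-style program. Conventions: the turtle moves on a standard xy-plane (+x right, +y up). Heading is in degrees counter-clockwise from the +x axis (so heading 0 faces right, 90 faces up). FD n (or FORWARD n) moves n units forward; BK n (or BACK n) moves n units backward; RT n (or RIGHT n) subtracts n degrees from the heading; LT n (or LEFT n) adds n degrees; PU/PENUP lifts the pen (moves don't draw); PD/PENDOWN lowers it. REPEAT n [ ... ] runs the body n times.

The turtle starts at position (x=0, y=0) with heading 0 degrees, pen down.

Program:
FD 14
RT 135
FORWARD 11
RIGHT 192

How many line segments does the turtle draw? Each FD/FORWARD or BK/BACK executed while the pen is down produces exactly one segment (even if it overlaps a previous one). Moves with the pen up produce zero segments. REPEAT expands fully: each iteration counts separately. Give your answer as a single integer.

Answer: 2

Derivation:
Executing turtle program step by step:
Start: pos=(0,0), heading=0, pen down
FD 14: (0,0) -> (14,0) [heading=0, draw]
RT 135: heading 0 -> 225
FD 11: (14,0) -> (6.222,-7.778) [heading=225, draw]
RT 192: heading 225 -> 33
Final: pos=(6.222,-7.778), heading=33, 2 segment(s) drawn
Segments drawn: 2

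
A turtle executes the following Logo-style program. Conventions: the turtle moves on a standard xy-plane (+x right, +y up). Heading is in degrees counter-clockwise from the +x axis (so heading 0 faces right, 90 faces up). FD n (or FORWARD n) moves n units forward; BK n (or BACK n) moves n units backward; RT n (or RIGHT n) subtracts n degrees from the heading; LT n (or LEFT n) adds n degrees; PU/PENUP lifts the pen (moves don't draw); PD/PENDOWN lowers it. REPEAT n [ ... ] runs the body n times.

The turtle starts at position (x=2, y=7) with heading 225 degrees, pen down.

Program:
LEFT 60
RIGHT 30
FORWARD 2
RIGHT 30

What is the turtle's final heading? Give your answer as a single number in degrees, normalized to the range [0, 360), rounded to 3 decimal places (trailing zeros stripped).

Answer: 225

Derivation:
Executing turtle program step by step:
Start: pos=(2,7), heading=225, pen down
LT 60: heading 225 -> 285
RT 30: heading 285 -> 255
FD 2: (2,7) -> (1.482,5.068) [heading=255, draw]
RT 30: heading 255 -> 225
Final: pos=(1.482,5.068), heading=225, 1 segment(s) drawn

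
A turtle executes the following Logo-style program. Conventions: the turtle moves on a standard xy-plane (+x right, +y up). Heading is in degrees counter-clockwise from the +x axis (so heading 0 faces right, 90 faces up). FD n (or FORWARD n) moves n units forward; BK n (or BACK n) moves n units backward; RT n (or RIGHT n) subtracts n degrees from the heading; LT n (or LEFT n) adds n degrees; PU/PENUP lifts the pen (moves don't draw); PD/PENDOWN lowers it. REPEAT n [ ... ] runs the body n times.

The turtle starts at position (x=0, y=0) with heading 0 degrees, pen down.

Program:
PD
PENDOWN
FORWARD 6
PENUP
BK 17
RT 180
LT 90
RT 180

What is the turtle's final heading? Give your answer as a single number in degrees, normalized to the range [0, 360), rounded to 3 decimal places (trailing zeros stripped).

Executing turtle program step by step:
Start: pos=(0,0), heading=0, pen down
PD: pen down
PD: pen down
FD 6: (0,0) -> (6,0) [heading=0, draw]
PU: pen up
BK 17: (6,0) -> (-11,0) [heading=0, move]
RT 180: heading 0 -> 180
LT 90: heading 180 -> 270
RT 180: heading 270 -> 90
Final: pos=(-11,0), heading=90, 1 segment(s) drawn

Answer: 90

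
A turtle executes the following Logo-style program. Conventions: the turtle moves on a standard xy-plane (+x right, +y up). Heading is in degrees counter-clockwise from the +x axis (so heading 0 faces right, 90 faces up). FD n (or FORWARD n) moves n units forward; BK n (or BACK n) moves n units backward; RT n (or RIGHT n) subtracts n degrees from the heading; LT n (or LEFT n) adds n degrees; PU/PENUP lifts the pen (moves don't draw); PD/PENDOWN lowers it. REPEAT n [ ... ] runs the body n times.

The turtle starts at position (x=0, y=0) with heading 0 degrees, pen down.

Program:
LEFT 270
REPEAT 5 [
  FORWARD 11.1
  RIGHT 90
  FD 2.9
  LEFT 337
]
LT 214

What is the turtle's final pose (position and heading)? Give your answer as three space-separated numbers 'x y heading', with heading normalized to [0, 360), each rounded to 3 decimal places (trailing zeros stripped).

Executing turtle program step by step:
Start: pos=(0,0), heading=0, pen down
LT 270: heading 0 -> 270
REPEAT 5 [
  -- iteration 1/5 --
  FD 11.1: (0,0) -> (0,-11.1) [heading=270, draw]
  RT 90: heading 270 -> 180
  FD 2.9: (0,-11.1) -> (-2.9,-11.1) [heading=180, draw]
  LT 337: heading 180 -> 157
  -- iteration 2/5 --
  FD 11.1: (-2.9,-11.1) -> (-13.118,-6.763) [heading=157, draw]
  RT 90: heading 157 -> 67
  FD 2.9: (-13.118,-6.763) -> (-11.984,-4.093) [heading=67, draw]
  LT 337: heading 67 -> 44
  -- iteration 3/5 --
  FD 11.1: (-11.984,-4.093) -> (-4,3.617) [heading=44, draw]
  RT 90: heading 44 -> 314
  FD 2.9: (-4,3.617) -> (-1.985,1.531) [heading=314, draw]
  LT 337: heading 314 -> 291
  -- iteration 4/5 --
  FD 11.1: (-1.985,1.531) -> (1.993,-8.832) [heading=291, draw]
  RT 90: heading 291 -> 201
  FD 2.9: (1.993,-8.832) -> (-0.715,-9.871) [heading=201, draw]
  LT 337: heading 201 -> 178
  -- iteration 5/5 --
  FD 11.1: (-0.715,-9.871) -> (-11.808,-9.483) [heading=178, draw]
  RT 90: heading 178 -> 88
  FD 2.9: (-11.808,-9.483) -> (-11.707,-6.585) [heading=88, draw]
  LT 337: heading 88 -> 65
]
LT 214: heading 65 -> 279
Final: pos=(-11.707,-6.585), heading=279, 10 segment(s) drawn

Answer: -11.707 -6.585 279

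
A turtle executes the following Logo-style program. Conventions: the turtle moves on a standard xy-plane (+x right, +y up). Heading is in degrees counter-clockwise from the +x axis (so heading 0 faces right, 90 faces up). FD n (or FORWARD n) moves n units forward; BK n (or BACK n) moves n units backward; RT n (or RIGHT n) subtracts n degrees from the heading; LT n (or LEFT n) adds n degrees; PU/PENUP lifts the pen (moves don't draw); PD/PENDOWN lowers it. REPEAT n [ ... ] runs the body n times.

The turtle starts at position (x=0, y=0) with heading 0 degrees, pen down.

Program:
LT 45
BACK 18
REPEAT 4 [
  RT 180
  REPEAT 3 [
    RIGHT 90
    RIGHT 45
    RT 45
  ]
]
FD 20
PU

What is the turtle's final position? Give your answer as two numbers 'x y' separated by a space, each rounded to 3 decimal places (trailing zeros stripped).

Executing turtle program step by step:
Start: pos=(0,0), heading=0, pen down
LT 45: heading 0 -> 45
BK 18: (0,0) -> (-12.728,-12.728) [heading=45, draw]
REPEAT 4 [
  -- iteration 1/4 --
  RT 180: heading 45 -> 225
  REPEAT 3 [
    -- iteration 1/3 --
    RT 90: heading 225 -> 135
    RT 45: heading 135 -> 90
    RT 45: heading 90 -> 45
    -- iteration 2/3 --
    RT 90: heading 45 -> 315
    RT 45: heading 315 -> 270
    RT 45: heading 270 -> 225
    -- iteration 3/3 --
    RT 90: heading 225 -> 135
    RT 45: heading 135 -> 90
    RT 45: heading 90 -> 45
  ]
  -- iteration 2/4 --
  RT 180: heading 45 -> 225
  REPEAT 3 [
    -- iteration 1/3 --
    RT 90: heading 225 -> 135
    RT 45: heading 135 -> 90
    RT 45: heading 90 -> 45
    -- iteration 2/3 --
    RT 90: heading 45 -> 315
    RT 45: heading 315 -> 270
    RT 45: heading 270 -> 225
    -- iteration 3/3 --
    RT 90: heading 225 -> 135
    RT 45: heading 135 -> 90
    RT 45: heading 90 -> 45
  ]
  -- iteration 3/4 --
  RT 180: heading 45 -> 225
  REPEAT 3 [
    -- iteration 1/3 --
    RT 90: heading 225 -> 135
    RT 45: heading 135 -> 90
    RT 45: heading 90 -> 45
    -- iteration 2/3 --
    RT 90: heading 45 -> 315
    RT 45: heading 315 -> 270
    RT 45: heading 270 -> 225
    -- iteration 3/3 --
    RT 90: heading 225 -> 135
    RT 45: heading 135 -> 90
    RT 45: heading 90 -> 45
  ]
  -- iteration 4/4 --
  RT 180: heading 45 -> 225
  REPEAT 3 [
    -- iteration 1/3 --
    RT 90: heading 225 -> 135
    RT 45: heading 135 -> 90
    RT 45: heading 90 -> 45
    -- iteration 2/3 --
    RT 90: heading 45 -> 315
    RT 45: heading 315 -> 270
    RT 45: heading 270 -> 225
    -- iteration 3/3 --
    RT 90: heading 225 -> 135
    RT 45: heading 135 -> 90
    RT 45: heading 90 -> 45
  ]
]
FD 20: (-12.728,-12.728) -> (1.414,1.414) [heading=45, draw]
PU: pen up
Final: pos=(1.414,1.414), heading=45, 2 segment(s) drawn

Answer: 1.414 1.414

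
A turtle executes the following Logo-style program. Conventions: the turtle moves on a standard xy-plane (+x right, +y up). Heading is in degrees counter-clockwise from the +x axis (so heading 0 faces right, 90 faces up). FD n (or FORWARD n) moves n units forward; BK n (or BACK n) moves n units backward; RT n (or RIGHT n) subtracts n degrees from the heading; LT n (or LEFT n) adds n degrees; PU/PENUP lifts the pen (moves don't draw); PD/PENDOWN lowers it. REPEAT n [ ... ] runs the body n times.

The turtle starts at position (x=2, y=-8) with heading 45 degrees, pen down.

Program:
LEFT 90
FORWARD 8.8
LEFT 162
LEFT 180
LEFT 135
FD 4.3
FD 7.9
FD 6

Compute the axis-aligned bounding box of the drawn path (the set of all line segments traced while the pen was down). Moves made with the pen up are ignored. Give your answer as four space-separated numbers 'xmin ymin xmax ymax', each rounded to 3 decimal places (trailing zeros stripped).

Executing turtle program step by step:
Start: pos=(2,-8), heading=45, pen down
LT 90: heading 45 -> 135
FD 8.8: (2,-8) -> (-4.223,-1.777) [heading=135, draw]
LT 162: heading 135 -> 297
LT 180: heading 297 -> 117
LT 135: heading 117 -> 252
FD 4.3: (-4.223,-1.777) -> (-5.551,-5.867) [heading=252, draw]
FD 7.9: (-5.551,-5.867) -> (-7.993,-13.38) [heading=252, draw]
FD 6: (-7.993,-13.38) -> (-9.847,-19.087) [heading=252, draw]
Final: pos=(-9.847,-19.087), heading=252, 4 segment(s) drawn

Segment endpoints: x in {-9.847, -7.993, -5.551, -4.223, 2}, y in {-19.087, -13.38, -8, -5.867, -1.777}
xmin=-9.847, ymin=-19.087, xmax=2, ymax=-1.777

Answer: -9.847 -19.087 2 -1.777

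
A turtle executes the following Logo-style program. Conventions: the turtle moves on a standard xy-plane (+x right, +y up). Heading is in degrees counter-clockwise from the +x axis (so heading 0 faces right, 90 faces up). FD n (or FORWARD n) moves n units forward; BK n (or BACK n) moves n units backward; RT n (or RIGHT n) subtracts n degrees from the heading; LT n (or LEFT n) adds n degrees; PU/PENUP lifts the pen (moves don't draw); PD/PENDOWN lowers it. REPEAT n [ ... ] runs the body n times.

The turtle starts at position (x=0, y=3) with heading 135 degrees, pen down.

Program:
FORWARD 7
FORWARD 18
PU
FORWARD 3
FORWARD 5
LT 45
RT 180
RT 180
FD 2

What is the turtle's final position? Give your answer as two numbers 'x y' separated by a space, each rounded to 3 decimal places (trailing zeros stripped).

Answer: -25.335 26.335

Derivation:
Executing turtle program step by step:
Start: pos=(0,3), heading=135, pen down
FD 7: (0,3) -> (-4.95,7.95) [heading=135, draw]
FD 18: (-4.95,7.95) -> (-17.678,20.678) [heading=135, draw]
PU: pen up
FD 3: (-17.678,20.678) -> (-19.799,22.799) [heading=135, move]
FD 5: (-19.799,22.799) -> (-23.335,26.335) [heading=135, move]
LT 45: heading 135 -> 180
RT 180: heading 180 -> 0
RT 180: heading 0 -> 180
FD 2: (-23.335,26.335) -> (-25.335,26.335) [heading=180, move]
Final: pos=(-25.335,26.335), heading=180, 2 segment(s) drawn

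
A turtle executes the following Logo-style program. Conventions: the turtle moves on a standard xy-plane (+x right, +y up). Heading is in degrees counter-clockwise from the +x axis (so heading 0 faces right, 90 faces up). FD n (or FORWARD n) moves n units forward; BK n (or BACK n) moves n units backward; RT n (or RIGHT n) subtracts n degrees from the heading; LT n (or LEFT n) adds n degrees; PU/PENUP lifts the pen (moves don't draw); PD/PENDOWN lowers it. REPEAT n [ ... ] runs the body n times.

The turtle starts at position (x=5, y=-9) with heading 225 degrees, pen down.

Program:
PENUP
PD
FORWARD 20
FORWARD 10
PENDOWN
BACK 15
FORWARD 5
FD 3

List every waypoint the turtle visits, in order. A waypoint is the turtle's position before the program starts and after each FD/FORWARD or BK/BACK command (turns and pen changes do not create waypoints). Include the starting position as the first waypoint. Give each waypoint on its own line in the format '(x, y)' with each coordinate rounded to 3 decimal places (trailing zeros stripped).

Answer: (5, -9)
(-9.142, -23.142)
(-16.213, -30.213)
(-5.607, -19.607)
(-9.142, -23.142)
(-11.263, -25.263)

Derivation:
Executing turtle program step by step:
Start: pos=(5,-9), heading=225, pen down
PU: pen up
PD: pen down
FD 20: (5,-9) -> (-9.142,-23.142) [heading=225, draw]
FD 10: (-9.142,-23.142) -> (-16.213,-30.213) [heading=225, draw]
PD: pen down
BK 15: (-16.213,-30.213) -> (-5.607,-19.607) [heading=225, draw]
FD 5: (-5.607,-19.607) -> (-9.142,-23.142) [heading=225, draw]
FD 3: (-9.142,-23.142) -> (-11.263,-25.263) [heading=225, draw]
Final: pos=(-11.263,-25.263), heading=225, 5 segment(s) drawn
Waypoints (6 total):
(5, -9)
(-9.142, -23.142)
(-16.213, -30.213)
(-5.607, -19.607)
(-9.142, -23.142)
(-11.263, -25.263)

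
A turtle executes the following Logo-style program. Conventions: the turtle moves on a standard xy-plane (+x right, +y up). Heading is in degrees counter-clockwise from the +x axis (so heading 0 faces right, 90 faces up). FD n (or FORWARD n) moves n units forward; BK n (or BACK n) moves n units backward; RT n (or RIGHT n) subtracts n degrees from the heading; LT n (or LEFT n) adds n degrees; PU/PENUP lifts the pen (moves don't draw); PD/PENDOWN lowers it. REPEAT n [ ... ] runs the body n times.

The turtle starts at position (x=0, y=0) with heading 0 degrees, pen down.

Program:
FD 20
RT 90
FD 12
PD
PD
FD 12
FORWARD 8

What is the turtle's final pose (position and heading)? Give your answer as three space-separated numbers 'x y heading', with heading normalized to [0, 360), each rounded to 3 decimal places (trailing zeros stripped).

Executing turtle program step by step:
Start: pos=(0,0), heading=0, pen down
FD 20: (0,0) -> (20,0) [heading=0, draw]
RT 90: heading 0 -> 270
FD 12: (20,0) -> (20,-12) [heading=270, draw]
PD: pen down
PD: pen down
FD 12: (20,-12) -> (20,-24) [heading=270, draw]
FD 8: (20,-24) -> (20,-32) [heading=270, draw]
Final: pos=(20,-32), heading=270, 4 segment(s) drawn

Answer: 20 -32 270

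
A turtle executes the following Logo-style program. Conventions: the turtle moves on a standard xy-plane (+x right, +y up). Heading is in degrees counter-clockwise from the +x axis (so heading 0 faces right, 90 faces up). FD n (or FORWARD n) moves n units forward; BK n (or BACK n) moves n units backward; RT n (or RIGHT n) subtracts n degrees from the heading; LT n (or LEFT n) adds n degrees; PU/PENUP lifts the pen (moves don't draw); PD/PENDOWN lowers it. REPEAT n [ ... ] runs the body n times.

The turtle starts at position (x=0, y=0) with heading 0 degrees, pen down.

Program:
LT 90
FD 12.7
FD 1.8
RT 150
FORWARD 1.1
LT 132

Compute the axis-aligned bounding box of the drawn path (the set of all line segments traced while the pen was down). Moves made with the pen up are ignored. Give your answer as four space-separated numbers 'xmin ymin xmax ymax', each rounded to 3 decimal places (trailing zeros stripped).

Answer: 0 0 0.55 14.5

Derivation:
Executing turtle program step by step:
Start: pos=(0,0), heading=0, pen down
LT 90: heading 0 -> 90
FD 12.7: (0,0) -> (0,12.7) [heading=90, draw]
FD 1.8: (0,12.7) -> (0,14.5) [heading=90, draw]
RT 150: heading 90 -> 300
FD 1.1: (0,14.5) -> (0.55,13.547) [heading=300, draw]
LT 132: heading 300 -> 72
Final: pos=(0.55,13.547), heading=72, 3 segment(s) drawn

Segment endpoints: x in {0, 0, 0, 0.55}, y in {0, 12.7, 13.547, 14.5}
xmin=0, ymin=0, xmax=0.55, ymax=14.5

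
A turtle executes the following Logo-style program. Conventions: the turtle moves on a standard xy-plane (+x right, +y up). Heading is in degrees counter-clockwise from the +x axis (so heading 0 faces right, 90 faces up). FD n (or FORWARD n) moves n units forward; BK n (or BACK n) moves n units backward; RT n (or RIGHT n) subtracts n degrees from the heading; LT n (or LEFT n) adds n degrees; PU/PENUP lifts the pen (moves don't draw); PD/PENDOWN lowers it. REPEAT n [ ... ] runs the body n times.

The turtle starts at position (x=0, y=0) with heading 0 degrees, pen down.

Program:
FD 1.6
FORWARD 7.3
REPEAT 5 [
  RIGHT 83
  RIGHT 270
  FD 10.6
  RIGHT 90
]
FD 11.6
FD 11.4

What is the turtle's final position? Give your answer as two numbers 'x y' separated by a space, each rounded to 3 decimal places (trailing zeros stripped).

Executing turtle program step by step:
Start: pos=(0,0), heading=0, pen down
FD 1.6: (0,0) -> (1.6,0) [heading=0, draw]
FD 7.3: (1.6,0) -> (8.9,0) [heading=0, draw]
REPEAT 5 [
  -- iteration 1/5 --
  RT 83: heading 0 -> 277
  RT 270: heading 277 -> 7
  FD 10.6: (8.9,0) -> (19.421,1.292) [heading=7, draw]
  RT 90: heading 7 -> 277
  -- iteration 2/5 --
  RT 83: heading 277 -> 194
  RT 270: heading 194 -> 284
  FD 10.6: (19.421,1.292) -> (21.985,-8.993) [heading=284, draw]
  RT 90: heading 284 -> 194
  -- iteration 3/5 --
  RT 83: heading 194 -> 111
  RT 270: heading 111 -> 201
  FD 10.6: (21.985,-8.993) -> (12.089,-12.792) [heading=201, draw]
  RT 90: heading 201 -> 111
  -- iteration 4/5 --
  RT 83: heading 111 -> 28
  RT 270: heading 28 -> 118
  FD 10.6: (12.089,-12.792) -> (7.113,-3.433) [heading=118, draw]
  RT 90: heading 118 -> 28
  -- iteration 5/5 --
  RT 83: heading 28 -> 305
  RT 270: heading 305 -> 35
  FD 10.6: (7.113,-3.433) -> (15.796,2.647) [heading=35, draw]
  RT 90: heading 35 -> 305
]
FD 11.6: (15.796,2.647) -> (22.45,-6.855) [heading=305, draw]
FD 11.4: (22.45,-6.855) -> (28.988,-16.193) [heading=305, draw]
Final: pos=(28.988,-16.193), heading=305, 9 segment(s) drawn

Answer: 28.988 -16.193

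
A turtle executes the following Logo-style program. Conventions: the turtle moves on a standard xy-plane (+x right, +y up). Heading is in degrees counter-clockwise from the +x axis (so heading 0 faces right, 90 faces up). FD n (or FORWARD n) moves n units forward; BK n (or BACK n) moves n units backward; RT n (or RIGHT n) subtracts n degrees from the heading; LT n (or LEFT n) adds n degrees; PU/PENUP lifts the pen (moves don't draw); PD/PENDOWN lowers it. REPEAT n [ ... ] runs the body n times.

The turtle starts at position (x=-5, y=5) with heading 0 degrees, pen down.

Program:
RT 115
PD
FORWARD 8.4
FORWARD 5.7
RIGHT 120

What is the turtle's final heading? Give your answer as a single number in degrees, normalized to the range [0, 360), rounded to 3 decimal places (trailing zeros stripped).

Answer: 125

Derivation:
Executing turtle program step by step:
Start: pos=(-5,5), heading=0, pen down
RT 115: heading 0 -> 245
PD: pen down
FD 8.4: (-5,5) -> (-8.55,-2.613) [heading=245, draw]
FD 5.7: (-8.55,-2.613) -> (-10.959,-7.779) [heading=245, draw]
RT 120: heading 245 -> 125
Final: pos=(-10.959,-7.779), heading=125, 2 segment(s) drawn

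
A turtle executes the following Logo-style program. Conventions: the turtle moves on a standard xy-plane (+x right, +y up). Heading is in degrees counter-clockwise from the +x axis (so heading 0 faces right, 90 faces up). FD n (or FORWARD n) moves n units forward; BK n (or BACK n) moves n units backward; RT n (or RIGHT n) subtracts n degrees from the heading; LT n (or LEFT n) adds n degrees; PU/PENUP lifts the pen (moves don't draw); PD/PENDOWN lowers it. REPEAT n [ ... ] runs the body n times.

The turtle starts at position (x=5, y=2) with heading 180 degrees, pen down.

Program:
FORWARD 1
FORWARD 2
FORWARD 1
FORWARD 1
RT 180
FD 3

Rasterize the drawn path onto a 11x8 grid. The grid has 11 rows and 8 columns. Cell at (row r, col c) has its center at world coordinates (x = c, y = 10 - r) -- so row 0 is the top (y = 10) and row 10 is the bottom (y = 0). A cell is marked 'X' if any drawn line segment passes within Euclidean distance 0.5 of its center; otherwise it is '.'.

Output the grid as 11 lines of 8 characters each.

Segment 0: (5,2) -> (4,2)
Segment 1: (4,2) -> (2,2)
Segment 2: (2,2) -> (1,2)
Segment 3: (1,2) -> (0,2)
Segment 4: (0,2) -> (3,2)

Answer: ........
........
........
........
........
........
........
........
XXXXXX..
........
........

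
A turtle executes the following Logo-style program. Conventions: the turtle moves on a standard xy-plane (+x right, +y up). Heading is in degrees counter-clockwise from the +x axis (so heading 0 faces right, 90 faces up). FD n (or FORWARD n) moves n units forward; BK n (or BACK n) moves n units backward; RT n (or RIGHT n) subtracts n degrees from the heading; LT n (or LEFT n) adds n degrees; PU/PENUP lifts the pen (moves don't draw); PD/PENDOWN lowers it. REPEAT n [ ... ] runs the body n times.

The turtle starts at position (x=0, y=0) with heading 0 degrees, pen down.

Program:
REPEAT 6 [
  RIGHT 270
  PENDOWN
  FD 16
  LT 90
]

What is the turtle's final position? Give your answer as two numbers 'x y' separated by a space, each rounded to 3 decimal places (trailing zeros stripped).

Answer: 0 0

Derivation:
Executing turtle program step by step:
Start: pos=(0,0), heading=0, pen down
REPEAT 6 [
  -- iteration 1/6 --
  RT 270: heading 0 -> 90
  PD: pen down
  FD 16: (0,0) -> (0,16) [heading=90, draw]
  LT 90: heading 90 -> 180
  -- iteration 2/6 --
  RT 270: heading 180 -> 270
  PD: pen down
  FD 16: (0,16) -> (0,0) [heading=270, draw]
  LT 90: heading 270 -> 0
  -- iteration 3/6 --
  RT 270: heading 0 -> 90
  PD: pen down
  FD 16: (0,0) -> (0,16) [heading=90, draw]
  LT 90: heading 90 -> 180
  -- iteration 4/6 --
  RT 270: heading 180 -> 270
  PD: pen down
  FD 16: (0,16) -> (0,0) [heading=270, draw]
  LT 90: heading 270 -> 0
  -- iteration 5/6 --
  RT 270: heading 0 -> 90
  PD: pen down
  FD 16: (0,0) -> (0,16) [heading=90, draw]
  LT 90: heading 90 -> 180
  -- iteration 6/6 --
  RT 270: heading 180 -> 270
  PD: pen down
  FD 16: (0,16) -> (0,0) [heading=270, draw]
  LT 90: heading 270 -> 0
]
Final: pos=(0,0), heading=0, 6 segment(s) drawn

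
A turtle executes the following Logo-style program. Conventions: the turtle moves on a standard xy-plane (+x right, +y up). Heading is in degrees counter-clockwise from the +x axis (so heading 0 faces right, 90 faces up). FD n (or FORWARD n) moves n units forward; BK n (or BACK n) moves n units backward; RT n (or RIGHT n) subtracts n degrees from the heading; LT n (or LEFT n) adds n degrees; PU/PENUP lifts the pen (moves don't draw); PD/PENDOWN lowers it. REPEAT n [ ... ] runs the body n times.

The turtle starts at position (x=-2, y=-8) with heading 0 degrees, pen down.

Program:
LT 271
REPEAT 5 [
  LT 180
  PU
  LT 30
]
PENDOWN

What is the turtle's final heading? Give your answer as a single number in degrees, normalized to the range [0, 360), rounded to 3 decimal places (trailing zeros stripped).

Answer: 241

Derivation:
Executing turtle program step by step:
Start: pos=(-2,-8), heading=0, pen down
LT 271: heading 0 -> 271
REPEAT 5 [
  -- iteration 1/5 --
  LT 180: heading 271 -> 91
  PU: pen up
  LT 30: heading 91 -> 121
  -- iteration 2/5 --
  LT 180: heading 121 -> 301
  PU: pen up
  LT 30: heading 301 -> 331
  -- iteration 3/5 --
  LT 180: heading 331 -> 151
  PU: pen up
  LT 30: heading 151 -> 181
  -- iteration 4/5 --
  LT 180: heading 181 -> 1
  PU: pen up
  LT 30: heading 1 -> 31
  -- iteration 5/5 --
  LT 180: heading 31 -> 211
  PU: pen up
  LT 30: heading 211 -> 241
]
PD: pen down
Final: pos=(-2,-8), heading=241, 0 segment(s) drawn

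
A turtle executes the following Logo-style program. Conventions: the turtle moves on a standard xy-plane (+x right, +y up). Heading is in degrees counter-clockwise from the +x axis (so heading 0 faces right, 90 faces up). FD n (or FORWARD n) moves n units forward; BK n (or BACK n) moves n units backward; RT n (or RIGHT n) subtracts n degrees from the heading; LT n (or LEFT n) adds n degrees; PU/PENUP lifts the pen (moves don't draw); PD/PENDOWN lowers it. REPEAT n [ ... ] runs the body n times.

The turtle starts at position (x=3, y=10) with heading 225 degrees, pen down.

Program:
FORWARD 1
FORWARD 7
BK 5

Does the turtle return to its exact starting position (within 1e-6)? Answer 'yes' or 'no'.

Executing turtle program step by step:
Start: pos=(3,10), heading=225, pen down
FD 1: (3,10) -> (2.293,9.293) [heading=225, draw]
FD 7: (2.293,9.293) -> (-2.657,4.343) [heading=225, draw]
BK 5: (-2.657,4.343) -> (0.879,7.879) [heading=225, draw]
Final: pos=(0.879,7.879), heading=225, 3 segment(s) drawn

Start position: (3, 10)
Final position: (0.879, 7.879)
Distance = 3; >= 1e-6 -> NOT closed

Answer: no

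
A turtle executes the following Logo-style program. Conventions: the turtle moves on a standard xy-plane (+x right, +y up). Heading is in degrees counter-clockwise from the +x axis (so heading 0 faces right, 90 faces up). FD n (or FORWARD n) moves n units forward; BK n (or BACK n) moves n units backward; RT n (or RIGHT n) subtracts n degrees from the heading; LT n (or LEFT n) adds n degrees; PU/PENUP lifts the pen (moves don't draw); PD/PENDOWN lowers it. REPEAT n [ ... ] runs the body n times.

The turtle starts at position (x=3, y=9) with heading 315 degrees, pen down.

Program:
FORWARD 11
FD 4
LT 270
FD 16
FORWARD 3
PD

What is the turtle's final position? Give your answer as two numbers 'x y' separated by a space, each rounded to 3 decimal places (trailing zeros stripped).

Executing turtle program step by step:
Start: pos=(3,9), heading=315, pen down
FD 11: (3,9) -> (10.778,1.222) [heading=315, draw]
FD 4: (10.778,1.222) -> (13.607,-1.607) [heading=315, draw]
LT 270: heading 315 -> 225
FD 16: (13.607,-1.607) -> (2.293,-12.92) [heading=225, draw]
FD 3: (2.293,-12.92) -> (0.172,-15.042) [heading=225, draw]
PD: pen down
Final: pos=(0.172,-15.042), heading=225, 4 segment(s) drawn

Answer: 0.172 -15.042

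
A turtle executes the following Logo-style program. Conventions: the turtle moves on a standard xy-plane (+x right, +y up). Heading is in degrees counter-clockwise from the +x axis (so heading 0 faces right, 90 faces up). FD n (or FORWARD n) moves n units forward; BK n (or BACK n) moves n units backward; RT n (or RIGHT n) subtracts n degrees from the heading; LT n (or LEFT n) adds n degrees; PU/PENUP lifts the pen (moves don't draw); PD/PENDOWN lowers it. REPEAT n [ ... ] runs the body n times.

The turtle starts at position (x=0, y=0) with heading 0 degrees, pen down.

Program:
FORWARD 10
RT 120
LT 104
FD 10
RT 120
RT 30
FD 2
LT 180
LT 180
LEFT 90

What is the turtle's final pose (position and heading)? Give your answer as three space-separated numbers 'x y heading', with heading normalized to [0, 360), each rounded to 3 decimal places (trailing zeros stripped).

Executing turtle program step by step:
Start: pos=(0,0), heading=0, pen down
FD 10: (0,0) -> (10,0) [heading=0, draw]
RT 120: heading 0 -> 240
LT 104: heading 240 -> 344
FD 10: (10,0) -> (19.613,-2.756) [heading=344, draw]
RT 120: heading 344 -> 224
RT 30: heading 224 -> 194
FD 2: (19.613,-2.756) -> (17.672,-3.24) [heading=194, draw]
LT 180: heading 194 -> 14
LT 180: heading 14 -> 194
LT 90: heading 194 -> 284
Final: pos=(17.672,-3.24), heading=284, 3 segment(s) drawn

Answer: 17.672 -3.24 284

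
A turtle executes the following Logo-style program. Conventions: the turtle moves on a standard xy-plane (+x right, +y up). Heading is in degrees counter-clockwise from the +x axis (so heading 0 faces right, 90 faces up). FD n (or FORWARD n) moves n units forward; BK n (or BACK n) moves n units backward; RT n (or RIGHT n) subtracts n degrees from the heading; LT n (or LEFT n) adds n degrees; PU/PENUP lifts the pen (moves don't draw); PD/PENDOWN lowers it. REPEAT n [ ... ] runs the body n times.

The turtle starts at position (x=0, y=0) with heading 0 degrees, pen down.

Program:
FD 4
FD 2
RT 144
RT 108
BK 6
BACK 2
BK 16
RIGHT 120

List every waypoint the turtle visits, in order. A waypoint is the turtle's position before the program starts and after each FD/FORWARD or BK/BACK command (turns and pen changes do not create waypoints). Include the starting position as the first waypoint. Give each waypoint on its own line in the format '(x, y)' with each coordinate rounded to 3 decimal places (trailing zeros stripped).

Answer: (0, 0)
(4, 0)
(6, 0)
(7.854, -5.706)
(8.472, -7.608)
(13.416, -22.825)

Derivation:
Executing turtle program step by step:
Start: pos=(0,0), heading=0, pen down
FD 4: (0,0) -> (4,0) [heading=0, draw]
FD 2: (4,0) -> (6,0) [heading=0, draw]
RT 144: heading 0 -> 216
RT 108: heading 216 -> 108
BK 6: (6,0) -> (7.854,-5.706) [heading=108, draw]
BK 2: (7.854,-5.706) -> (8.472,-7.608) [heading=108, draw]
BK 16: (8.472,-7.608) -> (13.416,-22.825) [heading=108, draw]
RT 120: heading 108 -> 348
Final: pos=(13.416,-22.825), heading=348, 5 segment(s) drawn
Waypoints (6 total):
(0, 0)
(4, 0)
(6, 0)
(7.854, -5.706)
(8.472, -7.608)
(13.416, -22.825)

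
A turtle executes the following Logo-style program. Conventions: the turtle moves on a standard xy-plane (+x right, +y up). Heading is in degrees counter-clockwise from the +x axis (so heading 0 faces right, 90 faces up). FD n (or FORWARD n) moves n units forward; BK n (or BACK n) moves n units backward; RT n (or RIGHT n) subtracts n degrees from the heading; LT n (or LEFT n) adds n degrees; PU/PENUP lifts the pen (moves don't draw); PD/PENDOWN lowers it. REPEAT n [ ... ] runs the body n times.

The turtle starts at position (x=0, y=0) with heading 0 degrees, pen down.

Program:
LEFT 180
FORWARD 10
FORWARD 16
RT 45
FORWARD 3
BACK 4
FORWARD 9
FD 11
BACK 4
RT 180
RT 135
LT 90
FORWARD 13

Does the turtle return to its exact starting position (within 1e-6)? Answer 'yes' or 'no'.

Executing turtle program step by step:
Start: pos=(0,0), heading=0, pen down
LT 180: heading 0 -> 180
FD 10: (0,0) -> (-10,0) [heading=180, draw]
FD 16: (-10,0) -> (-26,0) [heading=180, draw]
RT 45: heading 180 -> 135
FD 3: (-26,0) -> (-28.121,2.121) [heading=135, draw]
BK 4: (-28.121,2.121) -> (-25.293,-0.707) [heading=135, draw]
FD 9: (-25.293,-0.707) -> (-31.657,5.657) [heading=135, draw]
FD 11: (-31.657,5.657) -> (-39.435,13.435) [heading=135, draw]
BK 4: (-39.435,13.435) -> (-36.607,10.607) [heading=135, draw]
RT 180: heading 135 -> 315
RT 135: heading 315 -> 180
LT 90: heading 180 -> 270
FD 13: (-36.607,10.607) -> (-36.607,-2.393) [heading=270, draw]
Final: pos=(-36.607,-2.393), heading=270, 8 segment(s) drawn

Start position: (0, 0)
Final position: (-36.607, -2.393)
Distance = 36.685; >= 1e-6 -> NOT closed

Answer: no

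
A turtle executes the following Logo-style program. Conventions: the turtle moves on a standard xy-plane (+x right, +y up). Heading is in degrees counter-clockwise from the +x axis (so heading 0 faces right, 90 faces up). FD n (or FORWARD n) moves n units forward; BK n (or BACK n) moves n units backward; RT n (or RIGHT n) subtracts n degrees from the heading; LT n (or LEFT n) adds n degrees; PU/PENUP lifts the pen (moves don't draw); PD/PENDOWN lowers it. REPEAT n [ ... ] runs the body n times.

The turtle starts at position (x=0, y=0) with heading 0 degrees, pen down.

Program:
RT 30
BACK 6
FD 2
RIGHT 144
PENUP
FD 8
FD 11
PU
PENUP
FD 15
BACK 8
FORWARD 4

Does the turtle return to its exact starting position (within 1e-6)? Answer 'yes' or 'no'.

Executing turtle program step by step:
Start: pos=(0,0), heading=0, pen down
RT 30: heading 0 -> 330
BK 6: (0,0) -> (-5.196,3) [heading=330, draw]
FD 2: (-5.196,3) -> (-3.464,2) [heading=330, draw]
RT 144: heading 330 -> 186
PU: pen up
FD 8: (-3.464,2) -> (-11.42,1.164) [heading=186, move]
FD 11: (-11.42,1.164) -> (-22.36,0.014) [heading=186, move]
PU: pen up
PU: pen up
FD 15: (-22.36,0.014) -> (-37.278,-1.554) [heading=186, move]
BK 8: (-37.278,-1.554) -> (-29.322,-0.718) [heading=186, move]
FD 4: (-29.322,-0.718) -> (-33.3,-1.136) [heading=186, move]
Final: pos=(-33.3,-1.136), heading=186, 2 segment(s) drawn

Start position: (0, 0)
Final position: (-33.3, -1.136)
Distance = 33.319; >= 1e-6 -> NOT closed

Answer: no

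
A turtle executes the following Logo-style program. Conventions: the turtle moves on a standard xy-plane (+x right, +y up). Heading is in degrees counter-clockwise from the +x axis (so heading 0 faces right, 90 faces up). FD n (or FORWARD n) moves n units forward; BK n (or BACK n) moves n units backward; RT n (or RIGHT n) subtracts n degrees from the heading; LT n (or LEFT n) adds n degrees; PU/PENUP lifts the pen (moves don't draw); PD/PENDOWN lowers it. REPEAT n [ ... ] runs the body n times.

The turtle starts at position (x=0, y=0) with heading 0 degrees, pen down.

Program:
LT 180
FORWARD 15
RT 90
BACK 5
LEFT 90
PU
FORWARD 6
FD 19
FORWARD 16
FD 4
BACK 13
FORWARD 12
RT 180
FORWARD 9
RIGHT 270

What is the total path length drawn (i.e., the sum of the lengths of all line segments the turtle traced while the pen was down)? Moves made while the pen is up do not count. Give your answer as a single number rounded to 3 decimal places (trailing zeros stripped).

Answer: 20

Derivation:
Executing turtle program step by step:
Start: pos=(0,0), heading=0, pen down
LT 180: heading 0 -> 180
FD 15: (0,0) -> (-15,0) [heading=180, draw]
RT 90: heading 180 -> 90
BK 5: (-15,0) -> (-15,-5) [heading=90, draw]
LT 90: heading 90 -> 180
PU: pen up
FD 6: (-15,-5) -> (-21,-5) [heading=180, move]
FD 19: (-21,-5) -> (-40,-5) [heading=180, move]
FD 16: (-40,-5) -> (-56,-5) [heading=180, move]
FD 4: (-56,-5) -> (-60,-5) [heading=180, move]
BK 13: (-60,-5) -> (-47,-5) [heading=180, move]
FD 12: (-47,-5) -> (-59,-5) [heading=180, move]
RT 180: heading 180 -> 0
FD 9: (-59,-5) -> (-50,-5) [heading=0, move]
RT 270: heading 0 -> 90
Final: pos=(-50,-5), heading=90, 2 segment(s) drawn

Segment lengths:
  seg 1: (0,0) -> (-15,0), length = 15
  seg 2: (-15,0) -> (-15,-5), length = 5
Total = 20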